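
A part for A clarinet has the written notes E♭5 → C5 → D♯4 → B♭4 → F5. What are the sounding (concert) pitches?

C5 A4 B#3 G4 D5

The A clarinet sounds a minor third below written, so transpose each written note down a minor third.
Eb5 -> C5
C5 -> A4
D#4 -> B#3
Bb4 -> G4
F5 -> D5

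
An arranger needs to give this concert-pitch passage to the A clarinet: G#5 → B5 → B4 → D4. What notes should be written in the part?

B5 D6 D5 F4

Written C4 sounds as A3 on the A clarinet, so concert pitches are written a minor third up.
G#5 -> B5
B5 -> D6
B4 -> D5
D4 -> F4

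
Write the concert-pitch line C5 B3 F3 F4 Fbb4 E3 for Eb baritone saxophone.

Written C4 sounds as Eb2 on the Eb baritone saxophone, so concert pitches are written a major thirteenth up.
C5 becomes A6
B3 becomes G#5
F3 becomes D5
F4 becomes D6
Fbb4 becomes Dbb6
E3 becomes C#5

A6 G#5 D5 D6 Dbb6 C#5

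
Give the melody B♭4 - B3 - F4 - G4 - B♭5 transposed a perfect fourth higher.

Bb4 -> Eb5
B3 -> E4
F4 -> Bb4
G4 -> C5
Bb5 -> Eb6

Eb5 E4 Bb4 C5 Eb6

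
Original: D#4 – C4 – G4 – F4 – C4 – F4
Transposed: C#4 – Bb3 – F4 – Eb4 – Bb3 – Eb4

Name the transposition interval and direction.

From D#4 to C#4 is 2 letter names — a second of some quality.
C#4 to D#4 is 2 semitones, which makes it a major second; the second version is lower, so the direction is down.
Checking another pair — F4 → Eb4 — gives the same interval.

down a major second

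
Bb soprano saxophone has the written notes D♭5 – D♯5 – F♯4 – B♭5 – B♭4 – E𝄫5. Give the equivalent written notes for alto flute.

First find concert pitch: the Bb soprano saxophone sounds a major second below written, so D♭5 D♯5 F♯4 B♭5 B♭4 E𝄫5 sounds Cb5 C#5 E4 Ab5 Ab4 Dbb5.
Then write for alto flute: it sounds a perfect fourth below written, so the part must be a perfect fourth above concert.
Cb5 → Fb5
C#5 → F#5
E4 → A4
Ab5 → Db6
Ab4 → Db5
Dbb5 → Gbb5

Fb5 F#5 A4 Db6 Db5 Gbb5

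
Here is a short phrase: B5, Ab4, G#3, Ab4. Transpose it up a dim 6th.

B5 -> Gb6
Ab4 -> Fbb5
G#3 -> Eb4
Ab4 -> Fbb5

Gb6 Fbb5 Eb4 Fbb5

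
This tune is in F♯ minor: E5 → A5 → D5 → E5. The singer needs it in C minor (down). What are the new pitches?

From F♯ down to C is an augmented fourth; apply that to each pitch.
E5 to Bb4
A5 to Eb5
D5 to Ab4
E5 to Bb4

Bb4 Eb5 Ab4 Bb4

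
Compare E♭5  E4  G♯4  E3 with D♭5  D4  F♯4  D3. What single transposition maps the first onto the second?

From Eb5 to Db5 is 2 letter names — a second of some quality.
Db5 to Eb5 is 2 semitones, which makes it a major second; the second version is lower, so the direction is down.
Checking another pair — E3 → D3 — gives the same interval.

down a major second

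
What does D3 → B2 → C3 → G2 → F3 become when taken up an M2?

E3 C#3 D3 A2 G3

D3 gives E3
B2 gives C#3
C3 gives D3
G2 gives A2
F3 gives G3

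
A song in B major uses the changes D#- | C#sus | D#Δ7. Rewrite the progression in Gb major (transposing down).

B major down to Gb major is an augmented third; each chord root moves by that interval while the quality stays the same.
D#-: root D# down an augmented third → Bb, giving Bb-.
C#sus: root C# down an augmented third → Ab, giving Absus.
D#Δ7: root D# down an augmented third → Bb, giving BbΔ7.

Bb- Absus BbΔ7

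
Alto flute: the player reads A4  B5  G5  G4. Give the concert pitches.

E4 F#5 D5 D4

Written C4 on the alto flute sounds as G3, a perfect fourth lower; apply that shift to every note.
A4 to E4
B5 to F#5
G5 to D5
G4 to D4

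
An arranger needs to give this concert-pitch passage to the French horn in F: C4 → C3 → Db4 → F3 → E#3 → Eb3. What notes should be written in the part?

G4 G3 Ab4 C4 B#3 Bb3

The French horn in F sounds a perfect fifth below written, so the written part must be a perfect fifth above concert — transpose each note up.
C4 gives G4
C3 gives G3
Db4 gives Ab4
F3 gives C4
E#3 gives B#3
Eb3 gives Bb3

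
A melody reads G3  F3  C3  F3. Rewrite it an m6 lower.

B2 A2 E2 A2

G3 -> B2
F3 -> A2
C3 -> E2
F3 -> A2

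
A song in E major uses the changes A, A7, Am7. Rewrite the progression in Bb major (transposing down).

Eb Eb7 Ebm7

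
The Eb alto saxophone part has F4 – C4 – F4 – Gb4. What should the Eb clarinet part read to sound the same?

F3 C3 F3 Gb3

First find concert pitch: the Eb alto saxophone sounds a major sixth below written, so F4 C4 F4 Gb4 sounds Ab3 Eb3 Ab3 Bbb3.
Then write for Eb clarinet: it sounds a minor third above written, so the part must be a minor third below concert.
Ab3 → F3
Eb3 → C3
Ab3 → F3
Bbb3 → Gb3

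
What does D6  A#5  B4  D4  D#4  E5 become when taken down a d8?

D#5 A##4 B#3 D#3 D##3 E#4

D6 becomes D#5
A#5 becomes A##4
B4 becomes B#3
D4 becomes D#3
D#4 becomes D##3
E5 becomes E#4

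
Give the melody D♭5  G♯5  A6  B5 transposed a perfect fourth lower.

Ab4 D#5 E6 F#5

A perfect fourth down from Db5 gives Ab4.
A perfect fourth down from G#5 gives D#5.
A6: a fourth down reaches E, and 5 semitones makes it E6.
A perfect fourth down from B5 gives F#5.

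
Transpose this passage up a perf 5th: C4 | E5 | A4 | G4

G4 B5 E5 D5

C4 to G4
E5 to B5
A4 to E5
G4 to D5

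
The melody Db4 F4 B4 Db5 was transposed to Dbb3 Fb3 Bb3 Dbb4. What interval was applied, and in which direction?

down an augmented octave

Take the first pair: Db4 → Dbb3. D to D spans 8 letter names, so the interval is some kind of octave.
Dbb3 to Db4 is 13 semitones, which makes it an augmented octave; the second version is lower, so the direction is down.
Checking another pair — Db5 → Dbb4 — gives the same interval.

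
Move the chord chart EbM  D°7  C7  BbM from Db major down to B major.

Db major down to B major is a diminished third; each chord root moves by that interval while the quality stays the same.
EbM: root Eb down a diminished third → C#, giving C#M.
D°7: root D down a diminished third → B#, giving B#°7.
C7: root C down a diminished third → A#, giving A#7.
BbM: root Bb down a diminished third → G#, giving G#M.

C#M B#°7 A#7 G#M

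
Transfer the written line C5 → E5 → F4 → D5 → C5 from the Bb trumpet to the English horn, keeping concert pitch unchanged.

First find concert pitch: the Bb trumpet sounds a major second below written, so C5 E5 F4 D5 C5 sounds Bb4 D5 Eb4 C5 Bb4.
Then write for English horn: it sounds a perfect fifth below written, so the part must be a perfect fifth above concert.
Bb4 → F5
D5 → A5
Eb4 → Bb4
C5 → G5
Bb4 → F5

F5 A5 Bb4 G5 F5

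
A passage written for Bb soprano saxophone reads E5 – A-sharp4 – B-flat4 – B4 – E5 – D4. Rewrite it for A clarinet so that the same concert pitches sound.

First find concert pitch: the Bb soprano saxophone sounds a major second below written, so E5 A-sharp4 B-flat4 B4 E5 D4 sounds D5 G#4 Ab4 A4 D5 C4.
Then write for A clarinet: it sounds a minor third below written, so the part must be a minor third above concert.
D5 → F5
G#4 → B4
Ab4 → Cb5
A4 → C5
D5 → F5
C4 → Eb4

F5 B4 Cb5 C5 F5 Eb4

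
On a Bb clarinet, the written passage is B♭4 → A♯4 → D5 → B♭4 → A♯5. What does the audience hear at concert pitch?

Ab4 G#4 C5 Ab4 G#5

The Bb clarinet sounds a major second below written, so transpose each written note down a major second.
Bb4 -> Ab4
A#4 -> G#4
D5 -> C5
Bb4 -> Ab4
A#5 -> G#5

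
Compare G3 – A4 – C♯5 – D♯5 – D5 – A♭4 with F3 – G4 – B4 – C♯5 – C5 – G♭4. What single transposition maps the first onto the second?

From G3 to F3 is 2 letter names — a second of some quality.
F3 to G3 is 2 semitones, which makes it a major second; the second version is lower, so the direction is down.
Checking another pair — Ab4 → Gb4 — gives the same interval.

down a major second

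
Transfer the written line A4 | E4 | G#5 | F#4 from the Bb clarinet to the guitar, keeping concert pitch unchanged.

G5 D5 F#6 E5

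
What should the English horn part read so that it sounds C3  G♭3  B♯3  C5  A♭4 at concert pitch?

G3 Db4 F##4 G5 Eb5

Written C4 sounds as F3 on the English horn, so concert pitches are written a perfect fifth up.
C3 becomes G3
Gb3 becomes Db4
B#3 becomes F##4
C5 becomes G5
Ab4 becomes Eb5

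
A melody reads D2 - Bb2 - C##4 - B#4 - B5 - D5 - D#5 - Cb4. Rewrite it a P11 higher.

D2 to G3
Bb2 to Eb4
C##4 to F##5
B#4 to E#6
B5 to E7
D5 to G6
D#5 to G#6
Cb4 to Fb5

G3 Eb4 F##5 E#6 E7 G6 G#6 Fb5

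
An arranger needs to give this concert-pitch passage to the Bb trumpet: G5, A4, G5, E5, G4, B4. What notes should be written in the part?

A5 B4 A5 F#5 A4 C#5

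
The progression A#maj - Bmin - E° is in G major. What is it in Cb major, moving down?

Dmaj Ebmin Ab°

G major down to Cb major is an augmented fifth; each chord root moves by that interval while the quality stays the same.
A#maj: root A# down an augmented fifth → D, giving Dmaj.
Bmin: root B down an augmented fifth → Eb, giving Ebmin.
E°: root E down an augmented fifth → Ab, giving Ab°.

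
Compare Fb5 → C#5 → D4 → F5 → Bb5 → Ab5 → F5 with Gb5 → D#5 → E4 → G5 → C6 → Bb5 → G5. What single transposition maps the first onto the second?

From Fb5 to Gb5 is 2 letter names — a second of some quality.
Fb5 to Gb5 is 2 semitones, which makes it a major second; the second version is higher, so the direction is up.
Checking another pair — F5 → G5 — gives the same interval.

up a major second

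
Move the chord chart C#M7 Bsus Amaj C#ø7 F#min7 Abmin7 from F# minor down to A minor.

EM7 Dsus Cmaj Eø7 Amin7 Cbmin7

F# minor down to A minor is a major sixth; each chord root moves by that interval while the quality stays the same.
C#M7: root C# down a major sixth → E, giving EM7.
Bsus: root B down a major sixth → D, giving Dsus.
Amaj: root A down a major sixth → C, giving Cmaj.
C#ø7: root C# down a major sixth → E, giving Eø7.
F#min7: root F# down a major sixth → A, giving Amin7.
Abmin7: root Ab down a major sixth → Cb, giving Cbmin7.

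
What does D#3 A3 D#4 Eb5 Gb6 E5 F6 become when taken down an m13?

F##1 C#2 F##2 G3 Bb4 G#3 A4

A minor thirteenth down from D#3 gives F##1.
A minor thirteenth down from A3 gives C#2.
D#4: a thirteenth down reaches F, and 20 semitones makes it F##2.
Eb5 down a minor thirteenth is G3.
Gb6 down a minor thirteenth is Bb4.
E5: a thirteenth down reaches G, and 20 semitones makes it G#3.
F6: a thirteenth down reaches A, and 20 semitones makes it A4.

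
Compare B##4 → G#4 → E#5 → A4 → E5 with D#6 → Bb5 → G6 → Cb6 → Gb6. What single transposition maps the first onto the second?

From B##4 to D#6 is 10 letter names — a tenth of some quality.
B##4 to D#6 is 14 semitones, which makes it a diminished tenth; the second version is higher, so the direction is up.
Checking another pair — E5 → Gb6 — gives the same interval.

up a diminished tenth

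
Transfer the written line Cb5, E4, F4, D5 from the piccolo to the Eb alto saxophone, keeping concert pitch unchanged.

Ab6 C#6 D6 B6

First find concert pitch: the piccolo sounds a perfect octave above written, so Cb5 E4 F4 D5 sounds Cb6 E5 F5 D6.
Then write for Eb alto saxophone: it sounds a major sixth below written, so the part must be a major sixth above concert.
Cb6 → Ab6
E5 → C#6
F5 → D6
D6 → B6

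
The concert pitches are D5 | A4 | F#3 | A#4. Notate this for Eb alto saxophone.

The Eb alto saxophone sounds a major sixth below written, so the written part must be a major sixth above concert — transpose each note up.
D5 to B5
A4 to F#5
F#3 to D#4
A#4 to F##5

B5 F#5 D#4 F##5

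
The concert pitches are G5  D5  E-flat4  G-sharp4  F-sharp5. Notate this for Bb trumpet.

Written C4 sounds as Bb3 on the Bb trumpet, so concert pitches are written a major second up.
G5 to A5
D5 to E5
Eb4 to F4
G#4 to A#4
F#5 to G#5

A5 E5 F4 A#4 G#5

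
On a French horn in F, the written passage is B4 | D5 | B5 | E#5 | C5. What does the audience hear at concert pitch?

E4 G4 E5 A#4 F4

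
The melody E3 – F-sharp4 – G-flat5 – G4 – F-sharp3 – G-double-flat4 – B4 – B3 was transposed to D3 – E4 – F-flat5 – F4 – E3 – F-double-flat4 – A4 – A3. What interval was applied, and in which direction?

down a major second

Take the first pair: E3 → D3. E to D spans 2 letter names, so the interval is some kind of second.
D3 to E3 is 2 semitones, which makes it a major second; the second version is lower, so the direction is down.
Checking another pair — B3 → A3 — gives the same interval.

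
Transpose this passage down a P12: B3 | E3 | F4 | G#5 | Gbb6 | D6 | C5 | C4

E2 A1 Bb2 C#4 Cbb5 G4 F3 F2

B3 down a perfect twelfth is E2.
A perfect twelfth down from E3 gives A1.
F4 down a perfect twelfth is Bb2.
A perfect twelfth down from G#5 gives C#4.
Gbb6 down a perfect twelfth is Cbb5.
D6 down a perfect twelfth is G4.
C5 down a perfect twelfth is F3.
A perfect twelfth down from C4 gives F2.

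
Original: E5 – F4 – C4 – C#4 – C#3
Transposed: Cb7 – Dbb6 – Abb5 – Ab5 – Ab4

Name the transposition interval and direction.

up a diminished thirteenth

From E5 to Cb7 is 13 letter names — a thirteenth of some quality.
E5 to Cb7 is 19 semitones, which makes it a diminished thirteenth; the second version is higher, so the direction is up.
Checking another pair — C#3 → Ab4 — gives the same interval.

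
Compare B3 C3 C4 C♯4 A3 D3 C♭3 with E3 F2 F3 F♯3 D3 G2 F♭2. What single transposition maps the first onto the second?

From B3 to E3 is 5 letter names — a fifth of some quality.
E3 to B3 is 7 semitones, which makes it a perfect fifth; the second version is lower, so the direction is down.
Checking another pair — Cb3 → Fb2 — gives the same interval.

down a perfect fifth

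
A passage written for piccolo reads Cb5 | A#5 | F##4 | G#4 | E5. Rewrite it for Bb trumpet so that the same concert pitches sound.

First find concert pitch: the piccolo sounds a perfect octave above written, so Cb5 A#5 F##4 G#4 E5 sounds Cb6 A#6 F##5 G#5 E6.
Then write for Bb trumpet: it sounds a major second below written, so the part must be a major second above concert.
Cb6 → Db6
A#6 → B#6
F##5 → G##5
G#5 → A#5
E6 → F#6

Db6 B#6 G##5 A#5 F#6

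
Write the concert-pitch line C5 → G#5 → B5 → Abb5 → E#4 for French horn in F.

G5 D#6 F#6 Ebb6 B#4

The French horn in F sounds a perfect fifth below written, so the written part must be a perfect fifth above concert — transpose each note up.
C5 -> G5
G#5 -> D#6
B5 -> F#6
Abb5 -> Ebb6
E#4 -> B#4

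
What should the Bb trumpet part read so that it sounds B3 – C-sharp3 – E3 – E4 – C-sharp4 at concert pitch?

C#4 D#3 F#3 F#4 D#4

Written C4 sounds as Bb3 on the Bb trumpet, so concert pitches are written a major second up.
B3 gives C#4
C#3 gives D#3
E3 gives F#3
E4 gives F#4
C#4 gives D#4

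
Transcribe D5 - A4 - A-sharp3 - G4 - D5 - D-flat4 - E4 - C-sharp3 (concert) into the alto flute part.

Written C4 sounds as G3 on the alto flute, so concert pitches are written a perfect fourth up.
D5 to G5
A4 to D5
A#3 to D#4
G4 to C5
D5 to G5
Db4 to Gb4
E4 to A4
C#3 to F#3

G5 D5 D#4 C5 G5 Gb4 A4 F#3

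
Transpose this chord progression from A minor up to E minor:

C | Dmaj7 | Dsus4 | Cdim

G Amaj7 Asus4 Gdim

A minor up to E minor is a perfect fifth; each chord root moves by that interval while the quality stays the same.
C: root C up a perfect fifth → G, giving G.
Dmaj7: root D up a perfect fifth → A, giving Amaj7.
Dsus4: root D up a perfect fifth → A, giving Asus4.
Cdim: root C up a perfect fifth → G, giving Gdim.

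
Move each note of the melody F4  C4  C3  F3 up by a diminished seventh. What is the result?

Ebb5 Bbb4 Bbb3 Ebb4

F4 -> Ebb5
C4 -> Bbb4
C3 -> Bbb3
F3 -> Ebb4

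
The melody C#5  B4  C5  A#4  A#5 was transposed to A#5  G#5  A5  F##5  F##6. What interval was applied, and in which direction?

up a major sixth

From C#5 to A#5 is 6 letter names — a sixth of some quality.
C#5 to A#5 is 9 semitones, which makes it a major sixth; the second version is higher, so the direction is up.
Checking another pair — A#5 → F##6 — gives the same interval.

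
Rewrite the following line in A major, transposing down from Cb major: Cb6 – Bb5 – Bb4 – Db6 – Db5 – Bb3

A5 G#5 G#4 B5 B4 G#3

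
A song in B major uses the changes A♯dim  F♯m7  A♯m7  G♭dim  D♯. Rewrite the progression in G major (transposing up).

F#dim Dm7 F#m7 Ebbdim B

B major up to G major is a minor sixth; each chord root moves by that interval while the quality stays the same.
A♯dim: root A♯ up a minor sixth → F#, giving F#dim.
F♯m7: root F♯ up a minor sixth → D, giving Dm7.
A♯m7: root A♯ up a minor sixth → F#, giving F#m7.
G♭dim: root G♭ up a minor sixth → Ebb, giving Ebbdim.
D♯: root D♯ up a minor sixth → B, giving B.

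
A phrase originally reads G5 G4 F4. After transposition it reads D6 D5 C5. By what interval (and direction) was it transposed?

up a perfect fifth

From G5 to D6 is 5 letter names — a fifth of some quality.
G5 to D6 is 7 semitones, which makes it a perfect fifth; the second version is higher, so the direction is up.
Checking another pair — F4 → C5 — gives the same interval.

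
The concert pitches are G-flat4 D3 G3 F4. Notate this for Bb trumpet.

Ab4 E3 A3 G4

The Bb trumpet sounds a major second below written, so the written part must be a major second above concert — transpose each note up.
Gb4 becomes Ab4
D3 becomes E3
G3 becomes A3
F4 becomes G4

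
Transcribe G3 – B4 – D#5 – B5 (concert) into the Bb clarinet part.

A3 C#5 E#5 C#6

Written C4 sounds as Bb3 on the Bb clarinet, so concert pitches are written a major second up.
G3 -> A3
B4 -> C#5
D#5 -> E#5
B5 -> C#6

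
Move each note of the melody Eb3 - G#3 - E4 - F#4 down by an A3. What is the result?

Cbb3 Eb3 Cb4 Db4

Eb3: a third down reaches C, and 5 semitones makes it Cbb3.
G#3: a third down reaches E, and 5 semitones makes it Eb3.
An augmented third down from E4 gives Cb4.
F#4: a third down reaches D, and 5 semitones makes it Db4.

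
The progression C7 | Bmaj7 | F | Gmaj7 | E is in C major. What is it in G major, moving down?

C major down to G major is a perfect fourth; each chord root moves by that interval while the quality stays the same.
C7: root C down a perfect fourth → G, giving G7.
Bmaj7: root B down a perfect fourth → F#, giving F#maj7.
F: root F down a perfect fourth → C, giving C.
Gmaj7: root G down a perfect fourth → D, giving Dmaj7.
E: root E down a perfect fourth → B, giving B.

G7 F#maj7 C Dmaj7 B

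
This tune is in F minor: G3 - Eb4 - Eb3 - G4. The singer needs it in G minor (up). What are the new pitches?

From F up to G is a major second; apply that to each pitch.
G3 to A3
Eb4 to F4
Eb3 to F3
G4 to A4

A3 F4 F3 A4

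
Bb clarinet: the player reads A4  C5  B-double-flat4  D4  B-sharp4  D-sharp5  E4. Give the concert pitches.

The Bb clarinet sounds a major second below written, so transpose each written note down a major second.
A4 -> G4
C5 -> Bb4
Bbb4 -> Abb4
D4 -> C4
B#4 -> A#4
D#5 -> C#5
E4 -> D4

G4 Bb4 Abb4 C4 A#4 C#5 D4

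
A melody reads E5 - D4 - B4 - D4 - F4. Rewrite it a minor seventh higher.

D6 C5 A5 C5 Eb5

E5: a seventh up reaches D, and 10 semitones makes it D6.
D4: a seventh up reaches C, and 10 semitones makes it C5.
B4: a seventh up reaches A, and 10 semitones makes it A5.
D4: a seventh up reaches C, and 10 semitones makes it C5.
F4: a seventh up reaches E, and 10 semitones makes it Eb5.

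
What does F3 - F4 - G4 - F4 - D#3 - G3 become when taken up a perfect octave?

F3 becomes F4
F4 becomes F5
G4 becomes G5
F4 becomes F5
D#3 becomes D#4
G3 becomes G4

F4 F5 G5 F5 D#4 G4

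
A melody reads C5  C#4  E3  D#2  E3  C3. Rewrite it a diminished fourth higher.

C5 -> Fb5
C#4 -> F4
E3 -> Ab3
D#2 -> G2
E3 -> Ab3
C3 -> Fb3

Fb5 F4 Ab3 G2 Ab3 Fb3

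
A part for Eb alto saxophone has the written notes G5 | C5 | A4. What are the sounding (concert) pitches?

Written C4 on the Eb alto saxophone sounds as Eb3, a major sixth lower; apply that shift to every note.
G5 -> Bb4
C5 -> Eb4
A4 -> C4

Bb4 Eb4 C4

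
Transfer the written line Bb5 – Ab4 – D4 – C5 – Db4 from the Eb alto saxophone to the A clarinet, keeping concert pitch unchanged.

Fb5 Ebb4 Ab3 Gb4 Abb3

First find concert pitch: the Eb alto saxophone sounds a major sixth below written, so Bb5 Ab4 D4 C5 Db4 sounds Db5 Cb4 F3 Eb4 Fb3.
Then write for A clarinet: it sounds a minor third below written, so the part must be a minor third above concert.
Db5 → Fb5
Cb4 → Ebb4
F3 → Ab3
Eb4 → Gb4
Fb3 → Abb3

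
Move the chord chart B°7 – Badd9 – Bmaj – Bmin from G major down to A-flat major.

C°7 Cadd9 Cmaj Cmin

G major down to A-flat major is a major seventh; each chord root moves by that interval while the quality stays the same.
B°7: root B down a major seventh → C, giving C°7.
Badd9: root B down a major seventh → C, giving Cadd9.
Bmaj: root B down a major seventh → C, giving Cmaj.
Bmin: root B down a major seventh → C, giving Cmin.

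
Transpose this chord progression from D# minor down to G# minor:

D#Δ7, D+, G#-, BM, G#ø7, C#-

G#Δ7 G+ C#- EM C#ø7 F#-

D# minor down to G# minor is a perfect fifth; each chord root moves by that interval while the quality stays the same.
D#Δ7: root D# down a perfect fifth → G#, giving G#Δ7.
D+: root D down a perfect fifth → G, giving G+.
G#-: root G# down a perfect fifth → C#, giving C#-.
BM: root B down a perfect fifth → E, giving EM.
G#ø7: root G# down a perfect fifth → C#, giving C#ø7.
C#-: root C# down a perfect fifth → F#, giving F#-.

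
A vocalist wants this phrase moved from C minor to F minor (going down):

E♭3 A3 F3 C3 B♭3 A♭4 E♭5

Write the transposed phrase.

Ab2 D3 Bb2 F2 Eb3 Db4 Ab4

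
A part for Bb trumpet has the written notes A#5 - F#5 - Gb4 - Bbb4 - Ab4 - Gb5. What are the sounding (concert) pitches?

Written C4 on the Bb trumpet sounds as Bb3, a major second lower; apply that shift to every note.
A#5 becomes G#5
F#5 becomes E5
Gb4 becomes Fb4
Bbb4 becomes Abb4
Ab4 becomes Gb4
Gb5 becomes Fb5

G#5 E5 Fb4 Abb4 Gb4 Fb5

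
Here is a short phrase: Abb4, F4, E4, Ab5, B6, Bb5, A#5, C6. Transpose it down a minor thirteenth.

Cb3 A2 G#2 C4 D#5 D4 C##4 E4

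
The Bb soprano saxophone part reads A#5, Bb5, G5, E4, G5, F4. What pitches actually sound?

G#5 Ab5 F5 D4 F5 Eb4

Written C4 on the Bb soprano saxophone sounds as Bb3, a major second lower; apply that shift to every note.
A#5 → G#5
Bb5 → Ab5
G5 → F5
E4 → D4
G5 → F5
F4 → Eb4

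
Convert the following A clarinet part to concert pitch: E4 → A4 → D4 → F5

C#4 F#4 B3 D5

Written C4 on the A clarinet sounds as A3, a minor third lower; apply that shift to every note.
E4 to C#4
A4 to F#4
D4 to B3
F5 to D5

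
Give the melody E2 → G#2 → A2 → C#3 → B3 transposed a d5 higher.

Bb2 D3 Eb3 G3 F4

E2 becomes Bb2
G#2 becomes D3
A2 becomes Eb3
C#3 becomes G3
B3 becomes F4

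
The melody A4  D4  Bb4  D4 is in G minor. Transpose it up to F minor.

G5 C5 Ab5 C5

From G up to F is a minor seventh; apply that to each pitch.
A4 → G5
D4 → C5
Bb4 → Ab5
D4 → C5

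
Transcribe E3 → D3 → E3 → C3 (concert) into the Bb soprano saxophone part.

F#3 E3 F#3 D3

The Bb soprano saxophone sounds a major second below written, so the written part must be a major second above concert — transpose each note up.
E3 -> F#3
D3 -> E3
E3 -> F#3
C3 -> D3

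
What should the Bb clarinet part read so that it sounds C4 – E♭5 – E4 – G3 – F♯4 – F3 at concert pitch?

D4 F5 F#4 A3 G#4 G3

Written C4 sounds as Bb3 on the Bb clarinet, so concert pitches are written a major second up.
C4 → D4
Eb5 → F5
E4 → F#4
G3 → A3
F#4 → G#4
F3 → G3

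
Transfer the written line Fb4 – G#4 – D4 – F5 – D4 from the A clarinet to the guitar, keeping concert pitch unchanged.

Db5 E#5 B4 D6 B4

First find concert pitch: the A clarinet sounds a minor third below written, so Fb4 G#4 D4 F5 D4 sounds Db4 E#4 B3 D5 B3.
Then write for guitar: it sounds a perfect octave below written, so the part must be a perfect octave above concert.
Db4 → Db5
E#4 → E#5
B3 → B4
D5 → D6
B3 → B4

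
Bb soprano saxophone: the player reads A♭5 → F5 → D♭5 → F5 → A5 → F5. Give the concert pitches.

Gb5 Eb5 Cb5 Eb5 G5 Eb5

The Bb soprano saxophone sounds a major second below written, so transpose each written note down a major second.
Ab5 to Gb5
F5 to Eb5
Db5 to Cb5
F5 to Eb5
A5 to G5
F5 to Eb5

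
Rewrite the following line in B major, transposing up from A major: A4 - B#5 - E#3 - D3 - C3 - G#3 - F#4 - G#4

B4 C##6 F##3 E3 D3 A#3 G#4 A#4

From A up to B is a major second; apply that to each pitch.
A4 to B4
B#5 to C##6
E#3 to F##3
D3 to E3
C3 to D3
G#3 to A#3
F#4 to G#4
G#4 to A#4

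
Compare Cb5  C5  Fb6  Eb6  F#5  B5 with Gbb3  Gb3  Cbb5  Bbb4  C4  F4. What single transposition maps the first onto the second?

down an augmented eleventh

From Cb5 to Gbb3 is 11 letter names — an eleventh of some quality.
Gbb3 to Cb5 is 18 semitones, which makes it an augmented eleventh; the second version is lower, so the direction is down.
Checking another pair — B5 → F4 — gives the same interval.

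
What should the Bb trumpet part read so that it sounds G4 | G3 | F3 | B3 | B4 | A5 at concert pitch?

A4 A3 G3 C#4 C#5 B5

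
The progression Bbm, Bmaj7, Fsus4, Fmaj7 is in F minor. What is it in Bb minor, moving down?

F minor down to Bb minor is a perfect fifth; each chord root moves by that interval while the quality stays the same.
Bbm: root Bb down a perfect fifth → Eb, giving Ebm.
Bmaj7: root B down a perfect fifth → E, giving Emaj7.
Fsus4: root F down a perfect fifth → Bb, giving Bbsus4.
Fmaj7: root F down a perfect fifth → Bb, giving Bbmaj7.

Ebm Emaj7 Bbsus4 Bbmaj7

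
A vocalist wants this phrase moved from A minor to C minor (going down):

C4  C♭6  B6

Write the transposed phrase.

A minor to C minor down is a major sixth, so every note moves down by that interval.
C4 -> Eb3
Cb6 -> Ebb5
B6 -> D6

Eb3 Ebb5 D6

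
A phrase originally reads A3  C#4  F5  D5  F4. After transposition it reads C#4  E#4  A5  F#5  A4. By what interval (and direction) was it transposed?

up a major third

From A3 to C#4 is 3 letter names — a third of some quality.
A3 to C#4 is 4 semitones, which makes it a major third; the second version is higher, so the direction is up.
Checking another pair — F4 → A4 — gives the same interval.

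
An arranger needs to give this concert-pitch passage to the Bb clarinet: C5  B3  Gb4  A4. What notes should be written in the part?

Written C4 sounds as Bb3 on the Bb clarinet, so concert pitches are written a major second up.
C5 to D5
B3 to C#4
Gb4 to Ab4
A4 to B4

D5 C#4 Ab4 B4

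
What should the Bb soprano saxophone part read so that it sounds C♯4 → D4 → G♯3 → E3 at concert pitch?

D#4 E4 A#3 F#3

Written C4 sounds as Bb3 on the Bb soprano saxophone, so concert pitches are written a major second up.
C#4 becomes D#4
D4 becomes E4
G#3 becomes A#3
E3 becomes F#3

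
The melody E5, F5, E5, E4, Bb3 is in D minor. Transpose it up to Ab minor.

Bb5 Cb6 Bb5 Bb4 Fb4

From D up to Ab is a diminished fifth; apply that to each pitch.
E5 -> Bb5
F5 -> Cb6
E5 -> Bb5
E4 -> Bb4
Bb3 -> Fb4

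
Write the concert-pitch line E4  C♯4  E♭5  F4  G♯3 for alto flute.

A4 F#4 Ab5 Bb4 C#4

Written C4 sounds as G3 on the alto flute, so concert pitches are written a perfect fourth up.
E4 to A4
C#4 to F#4
Eb5 to Ab5
F4 to Bb4
G#3 to C#4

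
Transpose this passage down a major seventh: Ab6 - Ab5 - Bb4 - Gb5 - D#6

Bbb5 Bbb4 Cb4 Abb4 E5

Ab6 → Bbb5
Ab5 → Bbb4
Bb4 → Cb4
Gb5 → Abb4
D#6 → E5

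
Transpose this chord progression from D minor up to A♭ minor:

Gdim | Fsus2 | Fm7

Dbdim Cbsus2 Cbm7

D minor up to A♭ minor is a diminished fifth; each chord root moves by that interval while the quality stays the same.
Gdim: root G up a diminished fifth → Db, giving Dbdim.
Fsus2: root F up a diminished fifth → Cb, giving Cbsus2.
Fm7: root F up a diminished fifth → Cb, giving Cbm7.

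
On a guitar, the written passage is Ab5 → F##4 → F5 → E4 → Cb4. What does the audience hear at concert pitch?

Written C4 on the guitar sounds as C3, a perfect octave lower; apply that shift to every note.
Ab5 to Ab4
F##4 to F##3
F5 to F4
E4 to E3
Cb4 to Cb3

Ab4 F##3 F4 E3 Cb3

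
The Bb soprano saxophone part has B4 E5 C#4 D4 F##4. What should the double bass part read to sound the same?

First find concert pitch: the Bb soprano saxophone sounds a major second below written, so B4 E5 C#4 D4 F##4 sounds A4 D5 B3 C4 E#4.
Then write for double bass: it sounds a perfect octave below written, so the part must be a perfect octave above concert.
A4 → A5
D5 → D6
B3 → B4
C4 → C5
E#4 → E#5

A5 D6 B4 C5 E#5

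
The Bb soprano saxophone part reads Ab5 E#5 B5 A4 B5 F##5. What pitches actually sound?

Gb5 D#5 A5 G4 A5 E#5

The Bb soprano saxophone sounds a major second below written, so transpose each written note down a major second.
Ab5 -> Gb5
E#5 -> D#5
B5 -> A5
A4 -> G4
B5 -> A5
F##5 -> E#5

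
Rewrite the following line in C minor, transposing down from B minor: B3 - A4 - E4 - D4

C3 Bb3 F3 Eb3

From B down to C is a major seventh; apply that to each pitch.
B3 gives C3
A4 gives Bb3
E4 gives F3
D4 gives Eb3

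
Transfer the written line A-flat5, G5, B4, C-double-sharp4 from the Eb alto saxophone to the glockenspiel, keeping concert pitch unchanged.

Cb3 Bb2 D2 E#1

First find concert pitch: the Eb alto saxophone sounds a major sixth below written, so A-flat5 G5 B4 C-double-sharp4 sounds Cb5 Bb4 D4 E#3.
Then write for glockenspiel: it sounds a perfect fifteenth above written, so the part must be a perfect fifteenth below concert.
Cb5 → Cb3
Bb4 → Bb2
D4 → D2
E#3 → E#1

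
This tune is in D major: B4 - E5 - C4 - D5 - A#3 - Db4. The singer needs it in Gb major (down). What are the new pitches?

From D down to Gb is an augmented fifth; apply that to each pitch.
B4 → Eb4
E5 → Ab4
C4 → Fb3
D5 → Gb4
A#3 → D3
Db4 → Gbb3

Eb4 Ab4 Fb3 Gb4 D3 Gbb3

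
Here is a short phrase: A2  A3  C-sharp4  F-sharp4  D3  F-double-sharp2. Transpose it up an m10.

A2 gives C4
A3 gives C5
C#4 gives E5
F#4 gives A5
D3 gives F4
F##2 gives A#3

C4 C5 E5 A5 F4 A#3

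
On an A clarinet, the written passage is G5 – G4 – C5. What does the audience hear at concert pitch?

The A clarinet sounds a minor third below written, so transpose each written note down a minor third.
G5 → E5
G4 → E4
C5 → A4

E5 E4 A4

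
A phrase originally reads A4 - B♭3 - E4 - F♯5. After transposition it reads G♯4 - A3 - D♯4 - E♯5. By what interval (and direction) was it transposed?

down a minor second

From A4 to G#4 is 2 letter names — a second of some quality.
G#4 to A4 is 1 semitone, which makes it a minor second; the second version is lower, so the direction is down.
Checking another pair — F#5 → E#5 — gives the same interval.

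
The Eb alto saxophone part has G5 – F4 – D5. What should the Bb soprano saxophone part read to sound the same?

First find concert pitch: the Eb alto saxophone sounds a major sixth below written, so G5 F4 D5 sounds Bb4 Ab3 F4.
Then write for Bb soprano saxophone: it sounds a major second below written, so the part must be a major second above concert.
Bb4 → C5
Ab3 → Bb3
F4 → G4

C5 Bb3 G4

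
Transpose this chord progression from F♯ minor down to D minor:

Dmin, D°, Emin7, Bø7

Bbmin Bb° Cmin7 Gø7

F♯ minor down to D minor is a major third; each chord root moves by that interval while the quality stays the same.
Dmin: root D down a major third → Bb, giving Bbmin.
D°: root D down a major third → Bb, giving Bb°.
Emin7: root E down a major third → C, giving Cmin7.
Bø7: root B down a major third → G, giving Gø7.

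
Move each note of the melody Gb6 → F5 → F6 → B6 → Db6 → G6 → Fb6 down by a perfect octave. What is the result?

Gb5 F4 F5 B5 Db5 G5 Fb5

A perfect octave down from Gb6 gives Gb5.
A perfect octave down from F5 gives F4.
F6: an octave down reaches F, and 12 semitones makes it F5.
A perfect octave down from B6 gives B5.
Db6 down a perfect octave is Db5.
G6 down a perfect octave is G5.
Fb6 down a perfect octave is Fb5.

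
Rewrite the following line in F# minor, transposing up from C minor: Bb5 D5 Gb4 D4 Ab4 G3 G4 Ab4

From C up to F# is an augmented fourth; apply that to each pitch.
Bb5 → E6
D5 → G#5
Gb4 → C5
D4 → G#4
Ab4 → D5
G3 → C#4
G4 → C#5
Ab4 → D5

E6 G#5 C5 G#4 D5 C#4 C#5 D5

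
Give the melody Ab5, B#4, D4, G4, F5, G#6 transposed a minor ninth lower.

G4 A##3 C#3 F#3 E4 F##5

A minor ninth down from Ab5 gives G4.
B#4: a ninth down reaches A, and 13 semitones makes it A##3.
D4 down a minor ninth is C#3.
G4 down a minor ninth is F#3.
F5: a ninth down reaches E, and 13 semitones makes it E4.
G#6: a ninth down reaches F, and 13 semitones makes it F##5.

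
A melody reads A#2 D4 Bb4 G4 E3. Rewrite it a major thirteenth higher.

A#2 → F##4
D4 → B5
Bb4 → G6
G4 → E6
E3 → C#5

F##4 B5 G6 E6 C#5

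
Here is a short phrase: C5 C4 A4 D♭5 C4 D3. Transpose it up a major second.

A major second up from C5 gives D5.
A major second up from C4 gives D4.
A major second up from A4 gives B4.
Db5: a second up reaches E, and 2 semitones makes it Eb5.
C4 up a major second is D4.
A major second up from D3 gives E3.

D5 D4 B4 Eb5 D4 E3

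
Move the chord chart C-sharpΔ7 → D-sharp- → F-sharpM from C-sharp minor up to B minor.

C-sharp minor up to B minor is a minor seventh; each chord root moves by that interval while the quality stays the same.
C-sharpΔ7: root C-sharp up a minor seventh → B, giving BΔ7.
D-sharp-: root D-sharp up a minor seventh → C#, giving C#-.
F-sharpM: root F-sharp up a minor seventh → E, giving EM.

BΔ7 C#- EM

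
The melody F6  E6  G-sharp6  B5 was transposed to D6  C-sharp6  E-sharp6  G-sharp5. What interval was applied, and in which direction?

down a minor third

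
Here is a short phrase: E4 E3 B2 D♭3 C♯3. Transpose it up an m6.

E4 up a minor sixth is C5.
E3 up a minor sixth is C4.
B2 up a minor sixth is G3.
Db3 up a minor sixth is Bbb3.
C#3 up a minor sixth is A3.

C5 C4 G3 Bbb3 A3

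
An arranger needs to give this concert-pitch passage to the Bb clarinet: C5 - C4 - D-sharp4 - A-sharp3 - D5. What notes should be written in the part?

The Bb clarinet sounds a major second below written, so the written part must be a major second above concert — transpose each note up.
C5 -> D5
C4 -> D4
D#4 -> E#4
A#3 -> B#3
D5 -> E5

D5 D4 E#4 B#3 E5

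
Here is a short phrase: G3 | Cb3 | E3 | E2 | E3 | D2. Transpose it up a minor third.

G3 up a minor third is Bb3.
Cb3 up a minor third is Ebb3.
A minor third up from E3 gives G3.
E2: a third up reaches G, and 3 semitones makes it G2.
E3: a third up reaches G, and 3 semitones makes it G3.
D2: a third up reaches F, and 3 semitones makes it F2.

Bb3 Ebb3 G3 G2 G3 F2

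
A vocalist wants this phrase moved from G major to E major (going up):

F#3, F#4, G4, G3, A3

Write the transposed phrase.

D#4 D#5 E5 E4 F#4

G major to E major up is a major sixth, so every note moves up by that interval.
F#3 gives D#4
F#4 gives D#5
G4 gives E5
G3 gives E4
A3 gives F#4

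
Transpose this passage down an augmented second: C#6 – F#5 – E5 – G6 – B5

Bb5 Eb5 Db5 Fb6 Ab5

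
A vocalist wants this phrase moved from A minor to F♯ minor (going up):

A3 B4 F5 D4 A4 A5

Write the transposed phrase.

A minor to F♯ minor up is a major sixth, so every note moves up by that interval.
A3 gives F#4
B4 gives G#5
F5 gives D6
D4 gives B4
A4 gives F#5
A5 gives F#6

F#4 G#5 D6 B4 F#5 F#6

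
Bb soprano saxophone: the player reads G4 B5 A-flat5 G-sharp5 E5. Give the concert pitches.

F4 A5 Gb5 F#5 D5

Written C4 on the Bb soprano saxophone sounds as Bb3, a major second lower; apply that shift to every note.
G4 -> F4
B5 -> A5
Ab5 -> Gb5
G#5 -> F#5
E5 -> D5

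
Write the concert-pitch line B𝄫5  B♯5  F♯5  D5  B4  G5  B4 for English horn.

Fb6 F##6 C#6 A5 F#5 D6 F#5

Written C4 sounds as F3 on the English horn, so concert pitches are written a perfect fifth up.
Bbb5 gives Fb6
B#5 gives F##6
F#5 gives C#6
D5 gives A5
B4 gives F#5
G5 gives D6
B4 gives F#5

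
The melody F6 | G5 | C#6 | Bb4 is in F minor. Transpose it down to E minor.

F minor to E minor down is a minor second, so every note moves down by that interval.
F6 → E6
G5 → F#5
C#6 → B#5
Bb4 → A4

E6 F#5 B#5 A4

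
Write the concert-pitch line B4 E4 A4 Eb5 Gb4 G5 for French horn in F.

Written C4 sounds as F3 on the French horn in F, so concert pitches are written a perfect fifth up.
B4 → F#5
E4 → B4
A4 → E5
Eb5 → Bb5
Gb4 → Db5
G5 → D6

F#5 B4 E5 Bb5 Db5 D6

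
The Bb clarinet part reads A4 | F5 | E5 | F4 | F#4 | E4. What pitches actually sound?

G4 Eb5 D5 Eb4 E4 D4

Written C4 on the Bb clarinet sounds as Bb3, a major second lower; apply that shift to every note.
A4 gives G4
F5 gives Eb5
E5 gives D5
F4 gives Eb4
F#4 gives E4
E4 gives D4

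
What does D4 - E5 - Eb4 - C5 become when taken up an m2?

D4: a second up reaches E, and 1 semitone makes it Eb4.
A minor second up from E5 gives F5.
Eb4 up a minor second is Fb4.
A minor second up from C5 gives Db5.

Eb4 F5 Fb4 Db5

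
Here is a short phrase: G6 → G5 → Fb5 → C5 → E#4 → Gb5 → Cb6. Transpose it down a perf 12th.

G6: a twelfth down reaches C, and 19 semitones makes it C5.
A perfect twelfth down from G5 gives C4.
Fb5: a twelfth down reaches B, and 19 semitones makes it Bbb3.
C5 down a perfect twelfth is F3.
A perfect twelfth down from E#4 gives A#2.
Gb5: a twelfth down reaches C, and 19 semitones makes it Cb4.
Cb6 down a perfect twelfth is Fb4.

C5 C4 Bbb3 F3 A#2 Cb4 Fb4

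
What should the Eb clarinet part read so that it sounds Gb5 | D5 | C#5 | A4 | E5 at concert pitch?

The Eb clarinet sounds a minor third above written, so the written part must be a minor third below concert — transpose each note down.
Gb5 → Eb5
D5 → B4
C#5 → A#4
A4 → F#4
E5 → C#5

Eb5 B4 A#4 F#4 C#5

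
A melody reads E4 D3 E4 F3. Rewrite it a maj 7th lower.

E4 gives F3
D3 gives Eb2
E4 gives F3
F3 gives Gb2

F3 Eb2 F3 Gb2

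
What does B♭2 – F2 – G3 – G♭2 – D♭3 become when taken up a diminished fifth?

A diminished fifth up from Bb2 gives Fb3.
F2: a fifth up reaches C, and 6 semitones makes it Cb3.
A diminished fifth up from G3 gives Db4.
Gb2 up a diminished fifth is Dbb3.
A diminished fifth up from Db3 gives Abb3.

Fb3 Cb3 Db4 Dbb3 Abb3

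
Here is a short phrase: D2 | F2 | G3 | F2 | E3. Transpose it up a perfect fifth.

A2 C3 D4 C3 B3

A perfect fifth up from D2 gives A2.
F2 up a perfect fifth is C3.
G3: a fifth up reaches D, and 7 semitones makes it D4.
A perfect fifth up from F2 gives C3.
E3 up a perfect fifth is B3.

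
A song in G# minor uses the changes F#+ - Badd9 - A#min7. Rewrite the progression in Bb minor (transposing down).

Ab+ Dbadd9 Cmin7

G# minor down to Bb minor is an augmented sixth; each chord root moves by that interval while the quality stays the same.
F#+: root F# down an augmented sixth → Ab, giving Ab+.
Badd9: root B down an augmented sixth → Db, giving Dbadd9.
A#min7: root A# down an augmented sixth → C, giving Cmin7.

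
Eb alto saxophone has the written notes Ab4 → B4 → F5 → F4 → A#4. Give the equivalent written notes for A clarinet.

First find concert pitch: the Eb alto saxophone sounds a major sixth below written, so Ab4 B4 F5 F4 A#4 sounds Cb4 D4 Ab4 Ab3 C#4.
Then write for A clarinet: it sounds a minor third below written, so the part must be a minor third above concert.
Cb4 → Ebb4
D4 → F4
Ab4 → Cb5
Ab3 → Cb4
C#4 → E4

Ebb4 F4 Cb5 Cb4 E4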